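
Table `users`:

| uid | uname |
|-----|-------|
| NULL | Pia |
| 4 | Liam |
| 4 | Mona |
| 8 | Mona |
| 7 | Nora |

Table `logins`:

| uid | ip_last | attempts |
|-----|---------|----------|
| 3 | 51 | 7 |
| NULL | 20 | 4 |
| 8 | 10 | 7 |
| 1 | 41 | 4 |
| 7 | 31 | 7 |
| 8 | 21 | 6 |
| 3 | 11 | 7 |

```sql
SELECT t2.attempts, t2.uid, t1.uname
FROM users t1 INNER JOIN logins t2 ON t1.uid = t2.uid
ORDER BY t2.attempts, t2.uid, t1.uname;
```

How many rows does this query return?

3

INNER JOIN keeps only pairs where the ON condition holds.
Matching on t1.uid = t2.uid. A NULL in a compared column never satisfies the condition.
- t1 row (uid=NULL): no match → dropped.
- t1 row (uid=4): no match → dropped.
- t1 row (uid=4): no match → dropped.
- t1 row (uid=8): matches 2 t2 row(s) → 2 output row(s).
- t1 row (uid=7): matches 1 t2 row(s) → 1 output row(s).
Total: 3 rows.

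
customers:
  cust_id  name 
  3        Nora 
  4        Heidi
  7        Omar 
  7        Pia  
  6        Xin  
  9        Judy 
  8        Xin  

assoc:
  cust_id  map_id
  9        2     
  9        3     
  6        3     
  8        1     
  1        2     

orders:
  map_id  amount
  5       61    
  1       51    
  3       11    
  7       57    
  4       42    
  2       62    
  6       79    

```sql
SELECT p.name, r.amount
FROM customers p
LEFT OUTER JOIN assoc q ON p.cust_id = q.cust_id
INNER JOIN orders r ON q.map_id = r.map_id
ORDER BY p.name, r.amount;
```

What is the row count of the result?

Evaluate left to right. First `customers p LEFT JOIN assoc q` on cust_id: 8 row(s).
Then INNER JOIN `orders r` on map_id: keep only rows whose q.map_id appears in r.
Result: 4 row(s).

4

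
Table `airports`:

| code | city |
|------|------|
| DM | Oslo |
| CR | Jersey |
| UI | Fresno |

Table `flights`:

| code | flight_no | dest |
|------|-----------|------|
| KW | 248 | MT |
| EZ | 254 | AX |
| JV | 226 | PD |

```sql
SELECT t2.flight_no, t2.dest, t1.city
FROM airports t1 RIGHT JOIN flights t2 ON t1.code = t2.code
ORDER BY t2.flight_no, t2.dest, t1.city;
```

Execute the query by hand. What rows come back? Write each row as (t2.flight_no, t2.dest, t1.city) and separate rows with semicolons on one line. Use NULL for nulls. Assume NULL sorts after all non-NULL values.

RIGHT JOIN keeps every row from `flights`; unmatched rows get NULL for `airports`'s columns.
Matching on t1.code = t2.code.
- t1 (code=DM) has no partner in t2.
- t1 (code=CR) has no partner in t2.
- t1 (code=UI) has no partner in t2.
- 3 row(s) from t2 found no t1 partner → padded with NULL.
After projecting and ordering:
t2.flight_no | t2.dest | t1.city
226 | PD | NULL
248 | MT | NULL
254 | AX | NULL

(226, PD, NULL); (248, MT, NULL); (254, AX, NULL)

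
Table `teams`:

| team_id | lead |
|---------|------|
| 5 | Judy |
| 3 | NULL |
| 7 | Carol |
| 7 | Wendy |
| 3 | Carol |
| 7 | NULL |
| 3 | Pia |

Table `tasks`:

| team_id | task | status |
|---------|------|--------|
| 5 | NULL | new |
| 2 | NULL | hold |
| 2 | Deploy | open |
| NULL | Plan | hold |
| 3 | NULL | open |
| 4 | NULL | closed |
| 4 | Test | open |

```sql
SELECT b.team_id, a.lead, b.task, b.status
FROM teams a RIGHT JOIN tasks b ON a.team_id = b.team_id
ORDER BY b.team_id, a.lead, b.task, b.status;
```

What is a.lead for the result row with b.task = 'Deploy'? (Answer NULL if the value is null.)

NULL

RIGHT JOIN keeps every row from `tasks`; unmatched rows get NULL for `teams`'s columns.
Matching on a.team_id = b.team_id. A NULL in a compared column never satisfies the condition.
- a[0] team_id=5 → 1 match(es) in b → 1 row(s).
- a[1] team_id=3 → 1 match(es) in b → 1 row(s).
- a[2] team_id=7 → no match.
- a[3] team_id=7 → no match.
- a[4] team_id=3 → 1 match(es) in b → 1 row(s).
- a[5] team_id=7 → no match.
- a[6] team_id=3 → 1 match(es) in b → 1 row(s).
- plus 5 unmatched b row(s), each kept with NULL a columns.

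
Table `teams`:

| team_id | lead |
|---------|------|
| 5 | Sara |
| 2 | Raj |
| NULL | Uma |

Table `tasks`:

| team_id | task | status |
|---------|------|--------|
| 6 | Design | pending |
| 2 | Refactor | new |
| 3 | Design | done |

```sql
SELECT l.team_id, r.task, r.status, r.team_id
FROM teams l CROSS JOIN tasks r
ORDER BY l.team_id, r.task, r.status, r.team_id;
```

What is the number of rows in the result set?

CROSS JOIN pairs every row of `teams` with every row of `tasks`: 3 × 3 = 9 rows.

9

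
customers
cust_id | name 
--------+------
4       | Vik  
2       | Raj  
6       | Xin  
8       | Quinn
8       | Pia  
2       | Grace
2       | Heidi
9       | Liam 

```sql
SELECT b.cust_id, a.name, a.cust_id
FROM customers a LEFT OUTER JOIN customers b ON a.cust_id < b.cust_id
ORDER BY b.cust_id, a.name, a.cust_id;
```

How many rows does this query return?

25

LEFT JOIN keeps every row from `customers a`; unmatched rows get NULL for `customers b`'s columns.
Matching on a.cust_id < b.cust_id.
Matched pairs: 24; unmatched a rows kept: 1.
Total: 24 matched + 1 padded = 25 rows.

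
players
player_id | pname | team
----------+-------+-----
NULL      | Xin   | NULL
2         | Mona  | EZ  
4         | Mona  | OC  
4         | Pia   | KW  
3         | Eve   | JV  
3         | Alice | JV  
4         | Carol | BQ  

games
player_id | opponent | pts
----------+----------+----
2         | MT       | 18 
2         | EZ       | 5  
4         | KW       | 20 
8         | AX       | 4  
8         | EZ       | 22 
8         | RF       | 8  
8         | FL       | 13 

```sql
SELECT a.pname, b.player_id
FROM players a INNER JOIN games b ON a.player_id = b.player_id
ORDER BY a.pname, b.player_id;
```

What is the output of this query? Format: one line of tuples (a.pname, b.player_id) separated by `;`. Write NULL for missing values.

(Carol, 4); (Mona, 2); (Mona, 2); (Mona, 4); (Pia, 4)

INNER JOIN keeps only pairs where the ON condition holds.
Matching on a.player_id = b.player_id. A NULL in a compared column never satisfies the condition.
Matched pairs: 5.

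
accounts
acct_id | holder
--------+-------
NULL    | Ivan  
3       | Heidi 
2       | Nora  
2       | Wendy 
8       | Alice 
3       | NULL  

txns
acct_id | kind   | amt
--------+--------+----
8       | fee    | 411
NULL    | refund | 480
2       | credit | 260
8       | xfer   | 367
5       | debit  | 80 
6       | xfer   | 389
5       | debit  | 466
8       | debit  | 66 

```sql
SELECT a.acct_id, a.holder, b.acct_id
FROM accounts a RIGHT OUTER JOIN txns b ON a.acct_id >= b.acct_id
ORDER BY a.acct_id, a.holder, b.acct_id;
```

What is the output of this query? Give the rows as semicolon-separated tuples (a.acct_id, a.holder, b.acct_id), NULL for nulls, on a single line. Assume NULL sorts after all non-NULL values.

RIGHT JOIN keeps every row from `txns`; unmatched rows get NULL for `accounts`'s columns.
Matching on a.acct_id >= b.acct_id. A NULL in a compared column never satisfies the condition.
Matched pairs: 11; unmatched b rows kept: 1.

(2, Nora, 2); (2, Wendy, 2); (3, Heidi, 2); (3, NULL, 2); (8, Alice, 2); (8, Alice, 5); (8, Alice, 5); (8, Alice, 6); (8, Alice, 8); (8, Alice, 8); (8, Alice, 8); (NULL, NULL, NULL)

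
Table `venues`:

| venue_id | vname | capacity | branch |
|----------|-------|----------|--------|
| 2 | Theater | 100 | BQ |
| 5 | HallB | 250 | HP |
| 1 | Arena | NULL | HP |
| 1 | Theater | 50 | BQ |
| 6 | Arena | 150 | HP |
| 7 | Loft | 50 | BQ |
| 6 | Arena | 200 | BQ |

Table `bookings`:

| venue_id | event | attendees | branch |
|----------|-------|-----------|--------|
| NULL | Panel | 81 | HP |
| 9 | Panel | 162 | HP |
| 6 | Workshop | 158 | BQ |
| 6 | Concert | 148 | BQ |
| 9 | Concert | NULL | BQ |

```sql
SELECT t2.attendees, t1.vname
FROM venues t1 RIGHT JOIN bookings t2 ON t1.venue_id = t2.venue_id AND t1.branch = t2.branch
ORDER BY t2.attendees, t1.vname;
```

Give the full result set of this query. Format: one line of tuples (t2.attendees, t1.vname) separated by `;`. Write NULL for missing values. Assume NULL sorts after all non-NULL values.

RIGHT JOIN keeps every row from `bookings`; unmatched rows get NULL for `venues`'s columns.
Matching on t1.venue_id = t2.venue_id AND t1.branch = t2.branch. A NULL in a compared column never satisfies the condition.
- t1[0] venue_id=2, branch=BQ → no match.
- t1[1] venue_id=5, branch=HP → no match.
- t1[2] venue_id=1, branch=HP → no match.
- t1[3] venue_id=1, branch=BQ → no match.
- t1[4] venue_id=6, branch=HP → no match.
- t1[5] venue_id=7, branch=BQ → no match.
- t1[6] venue_id=6, branch=BQ → 2 match(es) in t2 → 2 row(s).
- 3 t2 row(s) had no t1 match → kept, t1 columns NULL.
After projecting and ordering:
t2.attendees | t1.vname
81 | NULL
148 | Arena
158 | Arena
162 | NULL
NULL | NULL

(81, NULL); (148, Arena); (158, Arena); (162, NULL); (NULL, NULL)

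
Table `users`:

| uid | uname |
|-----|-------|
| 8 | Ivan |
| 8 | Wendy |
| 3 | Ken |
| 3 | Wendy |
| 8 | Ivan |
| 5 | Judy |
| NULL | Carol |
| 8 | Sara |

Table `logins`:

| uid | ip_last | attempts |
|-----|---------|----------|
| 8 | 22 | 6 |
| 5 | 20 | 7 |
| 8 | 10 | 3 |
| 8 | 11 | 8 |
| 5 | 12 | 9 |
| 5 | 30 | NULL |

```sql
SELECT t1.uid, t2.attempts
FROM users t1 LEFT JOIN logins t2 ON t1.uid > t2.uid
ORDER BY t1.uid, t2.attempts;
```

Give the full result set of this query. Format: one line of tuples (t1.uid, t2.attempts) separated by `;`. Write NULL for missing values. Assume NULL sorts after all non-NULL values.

LEFT JOIN keeps every row from `users`; unmatched rows get NULL for `logins`'s columns.
Matching on t1.uid > t2.uid. A NULL in a compared column never satisfies the condition.
- t1 row (uid=8): matches 3 t2 row(s) → 3 output row(s).
- t1 row (uid=8): matches 3 t2 row(s) → 3 output row(s).
- t1 row (uid=3): no match → kept, t2 columns NULL.
- t1 row (uid=3): no match → kept, t2 columns NULL.
- t1 row (uid=8): matches 3 t2 row(s) → 3 output row(s).
- t1 row (uid=5): no match → kept, t2 columns NULL.
- t1 row (uid=NULL): no match → kept, t2 columns NULL.
- t1 row (uid=8): matches 3 t2 row(s) → 3 output row(s).

(3, NULL); (3, NULL); (5, NULL); (8, 7); (8, 7); (8, 7); (8, 7); (8, 9); (8, 9); (8, 9); (8, 9); (8, NULL); (8, NULL); (8, NULL); (8, NULL); (NULL, NULL)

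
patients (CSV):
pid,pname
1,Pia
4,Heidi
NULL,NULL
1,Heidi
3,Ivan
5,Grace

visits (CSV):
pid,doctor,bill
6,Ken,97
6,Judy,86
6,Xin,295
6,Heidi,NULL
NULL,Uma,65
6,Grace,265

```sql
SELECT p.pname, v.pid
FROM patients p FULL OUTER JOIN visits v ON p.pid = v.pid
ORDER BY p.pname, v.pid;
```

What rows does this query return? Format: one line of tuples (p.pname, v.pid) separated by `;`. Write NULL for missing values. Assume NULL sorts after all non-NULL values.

FULL OUTER JOIN keeps every row from both sides; unmatched rows get NULL for the other side's columns.
Matching on p.pid = v.pid. A NULL in a compared column never satisfies the condition.
Matched pairs: 0; unmatched p rows kept: 6; unmatched v rows kept: 6.

(Grace, NULL); (Heidi, NULL); (Heidi, NULL); (Ivan, NULL); (Pia, NULL); (NULL, 6); (NULL, 6); (NULL, 6); (NULL, 6); (NULL, 6); (NULL, NULL); (NULL, NULL)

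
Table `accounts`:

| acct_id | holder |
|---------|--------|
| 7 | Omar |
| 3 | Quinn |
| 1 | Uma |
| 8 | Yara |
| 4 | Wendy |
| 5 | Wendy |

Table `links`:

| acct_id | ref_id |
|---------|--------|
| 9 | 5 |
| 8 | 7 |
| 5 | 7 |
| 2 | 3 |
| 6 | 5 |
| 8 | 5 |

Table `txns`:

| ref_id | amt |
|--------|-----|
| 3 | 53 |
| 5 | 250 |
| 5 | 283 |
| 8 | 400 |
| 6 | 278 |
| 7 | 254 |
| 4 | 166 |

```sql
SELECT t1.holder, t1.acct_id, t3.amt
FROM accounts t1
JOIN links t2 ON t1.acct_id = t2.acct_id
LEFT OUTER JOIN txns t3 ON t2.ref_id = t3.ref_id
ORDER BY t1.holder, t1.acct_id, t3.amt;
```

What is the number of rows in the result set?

Joins associate left-to-right: accounts INNER JOIN links on acct_id gives 3 intermediate row(s).
Then LEFT JOIN `txns t3` on ref_id: each of those 3 rows is kept; rows whose t2.ref_id has no match in t3 get NULL for t3's columns.
Result: 4 row(s).

4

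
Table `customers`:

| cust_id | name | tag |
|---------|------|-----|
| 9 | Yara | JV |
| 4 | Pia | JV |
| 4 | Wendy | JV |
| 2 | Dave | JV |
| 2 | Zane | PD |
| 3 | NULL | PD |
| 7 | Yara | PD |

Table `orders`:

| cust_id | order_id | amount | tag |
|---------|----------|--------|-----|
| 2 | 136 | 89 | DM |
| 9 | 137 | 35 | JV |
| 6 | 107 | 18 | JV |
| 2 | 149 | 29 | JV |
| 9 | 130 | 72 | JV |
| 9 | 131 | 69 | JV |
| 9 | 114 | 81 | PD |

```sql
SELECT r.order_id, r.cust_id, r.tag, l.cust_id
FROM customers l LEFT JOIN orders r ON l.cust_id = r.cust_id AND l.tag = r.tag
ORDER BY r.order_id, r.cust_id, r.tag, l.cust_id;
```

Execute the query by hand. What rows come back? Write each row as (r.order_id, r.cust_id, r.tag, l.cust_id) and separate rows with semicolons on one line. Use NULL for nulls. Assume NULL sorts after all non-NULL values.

LEFT JOIN keeps every row from `customers`; unmatched rows get NULL for `orders`'s columns.
Matching on l.cust_id = r.cust_id AND l.tag = r.tag.
Matched pairs: 4; unmatched l rows kept: 5.

(130, 9, JV, 9); (131, 9, JV, 9); (137, 9, JV, 9); (149, 2, JV, 2); (NULL, NULL, NULL, 2); (NULL, NULL, NULL, 3); (NULL, NULL, NULL, 4); (NULL, NULL, NULL, 4); (NULL, NULL, NULL, 7)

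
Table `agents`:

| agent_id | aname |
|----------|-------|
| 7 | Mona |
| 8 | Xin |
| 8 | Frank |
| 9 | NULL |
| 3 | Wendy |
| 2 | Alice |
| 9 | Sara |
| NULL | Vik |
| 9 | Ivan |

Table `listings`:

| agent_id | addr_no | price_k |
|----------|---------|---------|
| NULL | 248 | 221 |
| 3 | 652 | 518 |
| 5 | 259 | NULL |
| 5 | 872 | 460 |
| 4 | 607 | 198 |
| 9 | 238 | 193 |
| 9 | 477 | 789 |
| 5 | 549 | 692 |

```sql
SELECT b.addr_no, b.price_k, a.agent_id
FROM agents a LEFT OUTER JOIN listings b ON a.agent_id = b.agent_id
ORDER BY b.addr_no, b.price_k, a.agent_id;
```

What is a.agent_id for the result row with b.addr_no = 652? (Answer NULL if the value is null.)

LEFT JOIN keeps every row from `agents`; unmatched rows get NULL for `listings`'s columns.
Matching on a.agent_id = b.agent_id. A NULL in a compared column never satisfies the condition.
- a row (agent_id=7): no match → kept, b columns NULL.
- a row (agent_id=8): no match → kept, b columns NULL.
- a row (agent_id=8): no match → kept, b columns NULL.
- a row (agent_id=9): matches 2 b row(s) → 2 output row(s).
- a row (agent_id=3): matches 1 b row(s) → 1 output row(s).
- a row (agent_id=2): no match → kept, b columns NULL.
- a row (agent_id=9): matches 2 b row(s) → 2 output row(s).
- a row (agent_id=NULL): no match → kept, b columns NULL.
- a row (agent_id=9): matches 2 b row(s) → 2 output row(s).

3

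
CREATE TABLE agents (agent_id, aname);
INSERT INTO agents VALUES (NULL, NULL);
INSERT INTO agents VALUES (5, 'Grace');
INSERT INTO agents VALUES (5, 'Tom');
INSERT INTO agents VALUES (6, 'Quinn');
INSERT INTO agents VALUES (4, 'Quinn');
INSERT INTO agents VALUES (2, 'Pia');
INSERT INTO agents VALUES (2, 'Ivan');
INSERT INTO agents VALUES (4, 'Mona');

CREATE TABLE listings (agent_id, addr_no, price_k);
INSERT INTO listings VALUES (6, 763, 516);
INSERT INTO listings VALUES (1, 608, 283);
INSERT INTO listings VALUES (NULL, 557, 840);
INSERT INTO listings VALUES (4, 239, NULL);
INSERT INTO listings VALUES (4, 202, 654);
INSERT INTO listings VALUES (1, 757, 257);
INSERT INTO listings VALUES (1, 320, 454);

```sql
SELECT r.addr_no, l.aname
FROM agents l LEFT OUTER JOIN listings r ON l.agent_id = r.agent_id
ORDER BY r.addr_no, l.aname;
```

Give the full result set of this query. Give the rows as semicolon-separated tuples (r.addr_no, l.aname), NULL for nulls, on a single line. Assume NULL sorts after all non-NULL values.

(202, Mona); (202, Quinn); (239, Mona); (239, Quinn); (763, Quinn); (NULL, Grace); (NULL, Ivan); (NULL, Pia); (NULL, Tom); (NULL, NULL)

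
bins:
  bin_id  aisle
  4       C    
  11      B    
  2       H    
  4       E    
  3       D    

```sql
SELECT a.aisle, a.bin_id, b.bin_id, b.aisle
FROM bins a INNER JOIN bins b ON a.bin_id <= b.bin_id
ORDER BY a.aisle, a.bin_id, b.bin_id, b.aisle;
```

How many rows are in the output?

INNER JOIN keeps only pairs where the ON condition holds.
Matching on a.bin_id <= b.bin_id.
- a (bin_id=4) pairs with 3 row(s) of b.
- a (bin_id=11) pairs with 1 row(s) of b.
- a (bin_id=2) pairs with 5 row(s) of b.
- a (bin_id=4) pairs with 3 row(s) of b.
- a (bin_id=3) pairs with 4 row(s) of b.
Total: 16 rows.

16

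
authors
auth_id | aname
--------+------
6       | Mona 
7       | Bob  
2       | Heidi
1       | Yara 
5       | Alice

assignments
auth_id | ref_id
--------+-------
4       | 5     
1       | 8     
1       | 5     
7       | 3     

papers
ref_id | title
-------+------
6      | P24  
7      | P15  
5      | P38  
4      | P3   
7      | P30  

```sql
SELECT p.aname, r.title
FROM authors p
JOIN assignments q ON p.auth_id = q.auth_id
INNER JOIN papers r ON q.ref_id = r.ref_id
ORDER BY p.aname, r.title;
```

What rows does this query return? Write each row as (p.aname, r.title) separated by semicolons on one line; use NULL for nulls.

Evaluate left to right. First `authors p INNER JOIN assignments q` on auth_id: 3 row(s).
Then INNER JOIN `papers r` on ref_id: keep only rows whose q.ref_id appears in r.

(Yara, P38)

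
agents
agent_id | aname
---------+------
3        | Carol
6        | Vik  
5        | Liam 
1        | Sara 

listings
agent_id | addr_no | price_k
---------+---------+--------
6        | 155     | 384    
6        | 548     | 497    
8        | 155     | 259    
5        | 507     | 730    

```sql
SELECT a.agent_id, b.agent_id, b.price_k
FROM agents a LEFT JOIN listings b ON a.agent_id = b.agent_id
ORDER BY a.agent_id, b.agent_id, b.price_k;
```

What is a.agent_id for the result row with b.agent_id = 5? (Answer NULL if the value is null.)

LEFT JOIN keeps every row from `agents`; unmatched rows get NULL for `listings`'s columns.
Matching on a.agent_id = b.agent_id.
- agent_id=3: no b row matches, row kept with b columns NULL.
- agent_id=6: 2 matching b row(s), so 2 row(s) emitted.
- agent_id=5: 1 matching b row(s), so 1 row(s) emitted.
- agent_id=1: no b row matches, row kept with b columns NULL.

5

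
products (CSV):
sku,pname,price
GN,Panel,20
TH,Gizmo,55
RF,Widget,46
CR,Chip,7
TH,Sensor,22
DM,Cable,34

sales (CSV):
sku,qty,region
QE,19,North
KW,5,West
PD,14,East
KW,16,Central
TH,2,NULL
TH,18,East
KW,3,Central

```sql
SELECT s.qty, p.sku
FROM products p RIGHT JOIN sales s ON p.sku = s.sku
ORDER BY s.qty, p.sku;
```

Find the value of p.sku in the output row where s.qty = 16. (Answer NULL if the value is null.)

RIGHT JOIN keeps every row from `sales`; unmatched rows get NULL for `products`'s columns.
Matching on p.sku = s.sku.
Matched pairs: 4; unmatched s rows kept: 5.

NULL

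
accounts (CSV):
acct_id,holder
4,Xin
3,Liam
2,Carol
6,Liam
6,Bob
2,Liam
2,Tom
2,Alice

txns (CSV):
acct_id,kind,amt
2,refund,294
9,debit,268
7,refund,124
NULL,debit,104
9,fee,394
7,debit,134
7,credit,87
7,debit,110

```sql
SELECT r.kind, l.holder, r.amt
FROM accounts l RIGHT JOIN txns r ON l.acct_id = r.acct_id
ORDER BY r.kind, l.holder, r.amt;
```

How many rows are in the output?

11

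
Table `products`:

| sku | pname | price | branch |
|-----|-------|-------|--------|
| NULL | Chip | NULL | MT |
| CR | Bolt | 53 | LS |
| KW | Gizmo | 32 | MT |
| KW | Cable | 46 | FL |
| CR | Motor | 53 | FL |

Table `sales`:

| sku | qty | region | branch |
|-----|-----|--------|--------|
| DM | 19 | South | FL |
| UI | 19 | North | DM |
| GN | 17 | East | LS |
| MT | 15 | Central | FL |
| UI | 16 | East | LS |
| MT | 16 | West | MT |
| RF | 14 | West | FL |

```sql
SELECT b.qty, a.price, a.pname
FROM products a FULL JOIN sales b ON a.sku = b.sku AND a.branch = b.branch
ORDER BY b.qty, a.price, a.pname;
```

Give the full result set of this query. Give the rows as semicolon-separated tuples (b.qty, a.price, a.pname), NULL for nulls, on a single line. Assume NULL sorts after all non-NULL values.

(14, NULL, NULL); (15, NULL, NULL); (16, NULL, NULL); (16, NULL, NULL); (17, NULL, NULL); (19, NULL, NULL); (19, NULL, NULL); (NULL, 32, Gizmo); (NULL, 46, Cable); (NULL, 53, Bolt); (NULL, 53, Motor); (NULL, NULL, Chip)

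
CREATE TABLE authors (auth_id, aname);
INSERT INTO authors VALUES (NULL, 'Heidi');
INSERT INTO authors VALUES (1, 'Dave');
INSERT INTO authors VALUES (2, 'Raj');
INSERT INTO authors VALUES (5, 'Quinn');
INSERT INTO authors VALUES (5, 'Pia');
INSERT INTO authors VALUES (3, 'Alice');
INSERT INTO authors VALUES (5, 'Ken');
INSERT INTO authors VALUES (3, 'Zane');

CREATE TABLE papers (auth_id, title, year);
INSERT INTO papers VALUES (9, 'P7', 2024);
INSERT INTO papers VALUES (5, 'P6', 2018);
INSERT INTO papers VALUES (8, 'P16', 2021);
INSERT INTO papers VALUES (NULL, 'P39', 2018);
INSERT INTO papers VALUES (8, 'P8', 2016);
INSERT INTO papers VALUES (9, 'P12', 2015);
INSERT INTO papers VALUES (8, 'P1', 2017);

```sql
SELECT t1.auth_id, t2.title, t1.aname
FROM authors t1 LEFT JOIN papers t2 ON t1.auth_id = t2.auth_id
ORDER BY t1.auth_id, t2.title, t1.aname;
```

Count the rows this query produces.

8

LEFT JOIN keeps every row from `authors`; unmatched rows get NULL for `papers`'s columns.
Matching on t1.auth_id = t2.auth_id. A NULL in a compared column never satisfies the condition.
- t1 (auth_id=NULL) has no partner → padded with NULL.
- t1 (auth_id=1) has no partner → padded with NULL.
- t1 (auth_id=2) has no partner → padded with NULL.
- t1 (auth_id=5) pairs with 1 row(s) of t2.
- t1 (auth_id=5) pairs with 1 row(s) of t2.
- t1 (auth_id=3) has no partner → padded with NULL.
- t1 (auth_id=5) pairs with 1 row(s) of t2.
- t1 (auth_id=3) has no partner → padded with NULL.
Total: 3 matched + 5 padded = 8 rows.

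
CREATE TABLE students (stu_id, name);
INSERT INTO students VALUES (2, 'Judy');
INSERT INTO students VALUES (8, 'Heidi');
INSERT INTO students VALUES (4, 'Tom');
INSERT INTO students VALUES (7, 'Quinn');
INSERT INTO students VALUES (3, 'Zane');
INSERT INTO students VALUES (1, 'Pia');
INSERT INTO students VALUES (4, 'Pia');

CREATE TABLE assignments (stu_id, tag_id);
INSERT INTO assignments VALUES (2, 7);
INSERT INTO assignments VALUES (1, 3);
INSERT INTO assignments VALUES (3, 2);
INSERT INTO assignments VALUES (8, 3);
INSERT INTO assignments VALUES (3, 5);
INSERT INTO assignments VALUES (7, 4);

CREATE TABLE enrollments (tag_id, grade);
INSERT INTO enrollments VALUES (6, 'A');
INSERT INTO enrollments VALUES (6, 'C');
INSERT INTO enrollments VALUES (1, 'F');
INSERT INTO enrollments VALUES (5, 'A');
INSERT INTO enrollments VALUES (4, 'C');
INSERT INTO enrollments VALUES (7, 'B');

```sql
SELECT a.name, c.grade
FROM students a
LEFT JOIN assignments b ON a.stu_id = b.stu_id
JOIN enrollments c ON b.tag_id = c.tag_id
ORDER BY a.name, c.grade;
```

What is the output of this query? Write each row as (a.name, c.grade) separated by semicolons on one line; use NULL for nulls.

Joins associate left-to-right: students LEFT JOIN assignments on stu_id gives 8 intermediate row(s).
Then INNER JOIN `enrollments c` on tag_id: keep only rows whose b.tag_id appears in c.

(Judy, B); (Quinn, C); (Zane, A)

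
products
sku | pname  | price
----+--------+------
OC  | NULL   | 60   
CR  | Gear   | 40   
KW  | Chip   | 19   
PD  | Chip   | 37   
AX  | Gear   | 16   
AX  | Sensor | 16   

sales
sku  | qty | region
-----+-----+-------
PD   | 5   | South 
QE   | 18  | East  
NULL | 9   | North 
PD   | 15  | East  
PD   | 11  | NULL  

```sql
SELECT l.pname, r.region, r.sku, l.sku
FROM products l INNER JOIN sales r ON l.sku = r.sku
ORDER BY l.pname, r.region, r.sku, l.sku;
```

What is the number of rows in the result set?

INNER JOIN keeps only pairs where the ON condition holds.
Matching on l.sku = r.sku. A NULL in a compared column never satisfies the condition.
- l[0] sku=OC → no match; dropped.
- l[1] sku=CR → no match; dropped.
- l[2] sku=KW → no match; dropped.
- l[3] sku=PD → 3 match(es) in r → 3 row(s).
- l[4] sku=AX → no match; dropped.
- l[5] sku=AX → no match; dropped.
Total: 3 rows.

3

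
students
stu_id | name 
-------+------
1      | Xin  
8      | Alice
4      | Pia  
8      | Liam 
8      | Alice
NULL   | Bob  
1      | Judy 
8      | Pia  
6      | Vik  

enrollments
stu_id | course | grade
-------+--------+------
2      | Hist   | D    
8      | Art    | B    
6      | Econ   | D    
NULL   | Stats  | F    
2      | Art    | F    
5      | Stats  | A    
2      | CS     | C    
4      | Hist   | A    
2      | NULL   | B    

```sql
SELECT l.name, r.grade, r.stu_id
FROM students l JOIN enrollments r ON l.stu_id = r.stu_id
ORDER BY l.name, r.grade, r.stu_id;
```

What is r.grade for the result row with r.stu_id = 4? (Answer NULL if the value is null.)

INNER JOIN keeps only pairs where the ON condition holds.
Matching on l.stu_id = r.stu_id. A NULL in a compared column never satisfies the condition.
Matched pairs: 6.

A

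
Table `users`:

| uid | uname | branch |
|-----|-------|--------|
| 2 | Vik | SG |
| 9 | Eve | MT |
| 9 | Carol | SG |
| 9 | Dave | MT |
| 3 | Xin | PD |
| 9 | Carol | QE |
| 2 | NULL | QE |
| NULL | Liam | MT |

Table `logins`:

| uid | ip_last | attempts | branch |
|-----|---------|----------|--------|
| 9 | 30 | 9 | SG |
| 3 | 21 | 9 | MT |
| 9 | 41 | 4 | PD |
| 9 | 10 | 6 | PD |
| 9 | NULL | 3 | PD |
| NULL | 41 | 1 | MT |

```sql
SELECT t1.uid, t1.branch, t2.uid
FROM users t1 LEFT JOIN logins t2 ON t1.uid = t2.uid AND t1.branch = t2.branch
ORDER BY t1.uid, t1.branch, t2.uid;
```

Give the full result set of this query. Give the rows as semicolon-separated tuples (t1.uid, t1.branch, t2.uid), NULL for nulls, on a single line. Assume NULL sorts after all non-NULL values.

(2, QE, NULL); (2, SG, NULL); (3, PD, NULL); (9, MT, NULL); (9, MT, NULL); (9, QE, NULL); (9, SG, 9); (NULL, MT, NULL)

LEFT JOIN keeps every row from `users`; unmatched rows get NULL for `logins`'s columns.
Matching on t1.uid = t2.uid AND t1.branch = t2.branch. A NULL in a compared column never satisfies the condition.
Matched pairs: 1; unmatched t1 rows kept: 7.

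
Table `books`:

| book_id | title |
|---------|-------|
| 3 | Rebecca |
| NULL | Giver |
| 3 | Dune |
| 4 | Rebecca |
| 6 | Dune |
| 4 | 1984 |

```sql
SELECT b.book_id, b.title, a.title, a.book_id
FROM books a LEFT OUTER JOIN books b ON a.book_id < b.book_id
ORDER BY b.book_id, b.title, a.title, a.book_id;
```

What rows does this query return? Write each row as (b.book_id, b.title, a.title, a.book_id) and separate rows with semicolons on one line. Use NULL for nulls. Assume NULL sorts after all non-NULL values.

(4, 1984, Dune, 3); (4, 1984, Rebecca, 3); (4, Rebecca, Dune, 3); (4, Rebecca, Rebecca, 3); (6, Dune, 1984, 4); (6, Dune, Dune, 3); (6, Dune, Rebecca, 3); (6, Dune, Rebecca, 4); (NULL, NULL, Dune, 6); (NULL, NULL, Giver, NULL)

LEFT JOIN keeps every row from `books a`; unmatched rows get NULL for `books b`'s columns.
Matching on a.book_id < b.book_id. A NULL in a compared column never satisfies the condition.
- a (book_id=3) pairs with 3 row(s) of b.
- a (book_id=NULL) has no partner → padded with NULL.
- a (book_id=3) pairs with 3 row(s) of b.
- a (book_id=4) pairs with 1 row(s) of b.
- a (book_id=6) has no partner → padded with NULL.
- a (book_id=4) pairs with 1 row(s) of b.
After projecting and ordering:
b.book_id | b.title | a.title | a.book_id
4 | 1984 | Dune | 3
4 | 1984 | Rebecca | 3
4 | Rebecca | Dune | 3
4 | Rebecca | Rebecca | 3
6 | Dune | 1984 | 4
6 | Dune | Dune | 3
6 | Dune | Rebecca | 3
6 | Dune | Rebecca | 4
NULL | NULL | Dune | 6
NULL | NULL | Giver | NULL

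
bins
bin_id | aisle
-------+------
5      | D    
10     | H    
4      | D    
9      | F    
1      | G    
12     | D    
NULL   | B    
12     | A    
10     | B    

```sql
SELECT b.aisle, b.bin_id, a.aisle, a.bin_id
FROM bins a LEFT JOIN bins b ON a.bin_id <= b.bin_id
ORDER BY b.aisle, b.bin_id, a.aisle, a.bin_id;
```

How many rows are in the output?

LEFT JOIN keeps every row from `bins a`; unmatched rows get NULL for `bins b`'s columns.
Matching on a.bin_id <= b.bin_id. A NULL in a compared column never satisfies the condition.
Matched pairs: 38; unmatched a rows kept: 1.
Total: 38 matched + 1 padded = 39 rows.

39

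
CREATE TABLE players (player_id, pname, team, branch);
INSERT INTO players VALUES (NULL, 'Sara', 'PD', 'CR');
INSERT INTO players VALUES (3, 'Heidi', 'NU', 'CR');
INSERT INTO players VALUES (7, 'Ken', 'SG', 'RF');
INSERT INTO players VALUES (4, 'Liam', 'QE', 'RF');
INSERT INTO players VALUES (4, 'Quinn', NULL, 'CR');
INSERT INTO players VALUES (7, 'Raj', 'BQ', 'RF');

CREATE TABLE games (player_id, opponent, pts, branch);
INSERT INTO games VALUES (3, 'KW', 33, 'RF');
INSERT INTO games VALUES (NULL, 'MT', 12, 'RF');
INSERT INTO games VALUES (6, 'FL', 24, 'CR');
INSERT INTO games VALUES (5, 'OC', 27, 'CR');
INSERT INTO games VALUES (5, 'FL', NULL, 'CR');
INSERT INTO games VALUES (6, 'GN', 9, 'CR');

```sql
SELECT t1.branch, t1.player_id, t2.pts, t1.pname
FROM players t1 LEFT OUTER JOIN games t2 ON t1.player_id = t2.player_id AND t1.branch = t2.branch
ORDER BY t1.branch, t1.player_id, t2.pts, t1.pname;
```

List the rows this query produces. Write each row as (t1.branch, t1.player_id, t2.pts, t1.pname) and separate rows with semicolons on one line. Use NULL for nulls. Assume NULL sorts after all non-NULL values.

LEFT JOIN keeps every row from `players`; unmatched rows get NULL for `games`'s columns.
Matching on t1.player_id = t2.player_id AND t1.branch = t2.branch. A NULL in a compared column never satisfies the condition.
- t1 (player_id=NULL, branch=CR) has no partner → padded with NULL.
- t1 (player_id=3, branch=CR) has no partner → padded with NULL.
- t1 (player_id=7, branch=RF) has no partner → padded with NULL.
- t1 (player_id=4, branch=RF) has no partner → padded with NULL.
- t1 (player_id=4, branch=CR) has no partner → padded with NULL.
- t1 (player_id=7, branch=RF) has no partner → padded with NULL.
After projecting and ordering:
t1.branch | t1.player_id | t2.pts | t1.pname
CR | 3 | NULL | Heidi
CR | 4 | NULL | Quinn
CR | NULL | NULL | Sara
RF | 4 | NULL | Liam
RF | 7 | NULL | Ken
RF | 7 | NULL | Raj

(CR, 3, NULL, Heidi); (CR, 4, NULL, Quinn); (CR, NULL, NULL, Sara); (RF, 4, NULL, Liam); (RF, 7, NULL, Ken); (RF, 7, NULL, Raj)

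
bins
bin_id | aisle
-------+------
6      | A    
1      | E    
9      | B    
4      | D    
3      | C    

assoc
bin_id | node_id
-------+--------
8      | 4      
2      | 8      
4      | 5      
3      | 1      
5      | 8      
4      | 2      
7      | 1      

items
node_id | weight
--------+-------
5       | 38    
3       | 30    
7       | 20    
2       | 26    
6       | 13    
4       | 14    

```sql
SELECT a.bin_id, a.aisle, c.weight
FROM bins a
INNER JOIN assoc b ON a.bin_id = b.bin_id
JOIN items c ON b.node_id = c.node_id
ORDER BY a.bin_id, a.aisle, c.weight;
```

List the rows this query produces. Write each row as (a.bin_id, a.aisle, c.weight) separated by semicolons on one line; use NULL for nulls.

Evaluate left to right. First `bins a INNER JOIN assoc b` on bin_id: 3 row(s).
Then INNER JOIN `items c` on node_id: keep only rows whose b.node_id appears in c.

(4, D, 26); (4, D, 38)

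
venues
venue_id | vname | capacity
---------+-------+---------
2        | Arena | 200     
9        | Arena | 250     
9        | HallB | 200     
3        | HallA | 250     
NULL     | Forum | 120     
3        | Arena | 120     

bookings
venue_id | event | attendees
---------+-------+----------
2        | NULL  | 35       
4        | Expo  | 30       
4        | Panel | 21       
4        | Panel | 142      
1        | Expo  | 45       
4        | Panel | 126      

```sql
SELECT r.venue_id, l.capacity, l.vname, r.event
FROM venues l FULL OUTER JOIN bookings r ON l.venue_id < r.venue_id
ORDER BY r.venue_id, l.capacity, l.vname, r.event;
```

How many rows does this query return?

FULL OUTER JOIN keeps every row from both sides; unmatched rows get NULL for the other side's columns.
Matching on l.venue_id < r.venue_id. A NULL in a compared column never satisfies the condition.
- l[0] venue_id=2 → 4 match(es) in r → 4 row(s).
- l[1] venue_id=9 → no match; kept with NULLs on the r side.
- l[2] venue_id=9 → no match; kept with NULLs on the r side.
- l[3] venue_id=3 → 4 match(es) in r → 4 row(s).
- l[4] venue_id=NULL → no match; kept with NULLs on the r side.
- l[5] venue_id=3 → 4 match(es) in r → 4 row(s).
- 2 row(s) from r found no l partner → padded with NULL.
Total: 12 matched + 5 padded = 17 rows.

17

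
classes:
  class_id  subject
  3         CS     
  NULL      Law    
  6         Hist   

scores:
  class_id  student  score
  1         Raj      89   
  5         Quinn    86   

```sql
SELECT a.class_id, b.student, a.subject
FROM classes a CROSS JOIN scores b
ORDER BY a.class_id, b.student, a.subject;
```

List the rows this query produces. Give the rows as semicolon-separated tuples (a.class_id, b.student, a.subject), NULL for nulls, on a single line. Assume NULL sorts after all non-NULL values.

(3, Quinn, CS); (3, Raj, CS); (6, Quinn, Hist); (6, Raj, Hist); (NULL, Quinn, Law); (NULL, Raj, Law)

CROSS JOIN pairs every row of `classes` with every row of `scores`: 3 × 2 = 6 rows.
After projecting and ordering:
a.class_id | b.student | a.subject
3 | Quinn | CS
3 | Raj | CS
6 | Quinn | Hist
6 | Raj | Hist
NULL | Quinn | Law
NULL | Raj | Law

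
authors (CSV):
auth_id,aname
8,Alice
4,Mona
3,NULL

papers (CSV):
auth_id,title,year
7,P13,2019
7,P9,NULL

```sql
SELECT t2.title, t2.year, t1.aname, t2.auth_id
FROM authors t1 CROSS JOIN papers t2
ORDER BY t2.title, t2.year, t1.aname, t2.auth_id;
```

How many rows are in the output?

CROSS JOIN pairs every row of `authors` with every row of `papers`: 3 × 2 = 6 rows.

6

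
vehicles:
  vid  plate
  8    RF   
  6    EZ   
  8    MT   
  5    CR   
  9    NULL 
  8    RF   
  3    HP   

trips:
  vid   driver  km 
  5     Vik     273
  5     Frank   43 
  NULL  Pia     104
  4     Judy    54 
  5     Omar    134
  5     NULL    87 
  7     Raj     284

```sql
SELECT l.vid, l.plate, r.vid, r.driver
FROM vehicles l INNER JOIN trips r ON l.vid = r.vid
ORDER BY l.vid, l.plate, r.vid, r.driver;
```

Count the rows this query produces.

4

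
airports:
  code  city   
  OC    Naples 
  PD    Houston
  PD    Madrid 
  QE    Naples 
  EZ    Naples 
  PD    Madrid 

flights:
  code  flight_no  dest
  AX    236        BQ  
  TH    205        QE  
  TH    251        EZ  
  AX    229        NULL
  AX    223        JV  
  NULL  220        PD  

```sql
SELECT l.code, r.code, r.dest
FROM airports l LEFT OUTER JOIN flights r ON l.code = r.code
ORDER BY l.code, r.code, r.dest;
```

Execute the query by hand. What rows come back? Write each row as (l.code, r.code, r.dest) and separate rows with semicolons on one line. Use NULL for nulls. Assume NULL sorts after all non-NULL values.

(EZ, NULL, NULL); (OC, NULL, NULL); (PD, NULL, NULL); (PD, NULL, NULL); (PD, NULL, NULL); (QE, NULL, NULL)

LEFT JOIN keeps every row from `airports`; unmatched rows get NULL for `flights`'s columns.
Matching on l.code = r.code. A NULL in a compared column never satisfies the condition.
- l row (code=OC): no match → kept, r columns NULL.
- l row (code=PD): no match → kept, r columns NULL.
- l row (code=PD): no match → kept, r columns NULL.
- l row (code=QE): no match → kept, r columns NULL.
- l row (code=EZ): no match → kept, r columns NULL.
- l row (code=PD): no match → kept, r columns NULL.
After projecting and ordering:
l.code | r.code | r.dest
EZ | NULL | NULL
OC | NULL | NULL
PD | NULL | NULL
PD | NULL | NULL
PD | NULL | NULL
QE | NULL | NULL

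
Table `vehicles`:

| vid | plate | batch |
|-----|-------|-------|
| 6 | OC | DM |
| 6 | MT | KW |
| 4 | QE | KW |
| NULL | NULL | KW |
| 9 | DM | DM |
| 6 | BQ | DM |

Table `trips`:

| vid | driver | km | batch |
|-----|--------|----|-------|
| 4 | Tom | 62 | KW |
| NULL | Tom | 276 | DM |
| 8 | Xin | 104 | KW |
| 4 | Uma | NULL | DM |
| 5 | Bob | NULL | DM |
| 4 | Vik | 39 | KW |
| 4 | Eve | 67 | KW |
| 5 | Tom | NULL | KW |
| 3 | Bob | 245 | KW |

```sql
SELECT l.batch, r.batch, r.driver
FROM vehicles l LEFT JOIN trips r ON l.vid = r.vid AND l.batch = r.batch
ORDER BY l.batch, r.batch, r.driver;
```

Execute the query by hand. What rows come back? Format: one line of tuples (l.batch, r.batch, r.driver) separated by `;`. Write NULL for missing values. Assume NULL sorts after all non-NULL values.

(DM, NULL, NULL); (DM, NULL, NULL); (DM, NULL, NULL); (KW, KW, Eve); (KW, KW, Tom); (KW, KW, Vik); (KW, NULL, NULL); (KW, NULL, NULL)

LEFT JOIN keeps every row from `vehicles`; unmatched rows get NULL for `trips`'s columns.
Matching on l.vid = r.vid AND l.batch = r.batch. A NULL in a compared column never satisfies the condition.
Matched pairs: 3; unmatched l rows kept: 5.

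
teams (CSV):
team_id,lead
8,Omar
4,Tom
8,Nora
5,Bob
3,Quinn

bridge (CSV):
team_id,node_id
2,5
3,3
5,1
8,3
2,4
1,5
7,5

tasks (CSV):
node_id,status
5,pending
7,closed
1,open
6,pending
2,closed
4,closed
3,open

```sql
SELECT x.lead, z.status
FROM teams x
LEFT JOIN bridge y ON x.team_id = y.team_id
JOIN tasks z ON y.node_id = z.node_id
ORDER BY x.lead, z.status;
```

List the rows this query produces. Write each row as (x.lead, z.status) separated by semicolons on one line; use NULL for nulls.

(Bob, open); (Nora, open); (Omar, open); (Quinn, open)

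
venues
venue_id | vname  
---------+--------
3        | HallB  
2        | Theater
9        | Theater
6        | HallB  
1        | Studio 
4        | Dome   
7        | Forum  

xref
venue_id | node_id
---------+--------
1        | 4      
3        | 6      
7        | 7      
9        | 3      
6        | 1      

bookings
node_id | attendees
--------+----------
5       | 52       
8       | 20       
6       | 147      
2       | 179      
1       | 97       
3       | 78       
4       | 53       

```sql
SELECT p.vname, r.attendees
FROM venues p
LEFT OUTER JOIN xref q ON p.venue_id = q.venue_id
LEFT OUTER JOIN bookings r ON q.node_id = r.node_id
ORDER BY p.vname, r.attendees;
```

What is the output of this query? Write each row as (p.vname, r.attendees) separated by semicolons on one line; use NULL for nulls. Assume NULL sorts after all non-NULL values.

Joins associate left-to-right: venues LEFT JOIN xref on venue_id gives 7 intermediate row(s).
Then LEFT JOIN `bookings r` on node_id: each of those 7 rows is kept; rows whose q.node_id has no match in r get NULL for r's columns.

(Dome, NULL); (Forum, NULL); (HallB, 97); (HallB, 147); (Studio, 53); (Theater, 78); (Theater, NULL)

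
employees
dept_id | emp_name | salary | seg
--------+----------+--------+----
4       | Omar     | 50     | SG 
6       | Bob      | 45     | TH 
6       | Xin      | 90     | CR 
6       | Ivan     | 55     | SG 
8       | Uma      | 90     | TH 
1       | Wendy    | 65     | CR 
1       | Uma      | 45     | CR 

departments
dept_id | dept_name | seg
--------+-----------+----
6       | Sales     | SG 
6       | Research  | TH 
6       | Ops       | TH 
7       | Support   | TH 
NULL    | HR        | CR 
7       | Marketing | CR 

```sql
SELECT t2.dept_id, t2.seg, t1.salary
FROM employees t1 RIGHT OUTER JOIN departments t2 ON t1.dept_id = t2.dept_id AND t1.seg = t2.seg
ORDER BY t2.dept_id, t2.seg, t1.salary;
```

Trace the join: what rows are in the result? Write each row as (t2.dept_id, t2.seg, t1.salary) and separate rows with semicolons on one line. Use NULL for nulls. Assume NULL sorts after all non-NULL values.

(6, SG, 55); (6, TH, 45); (6, TH, 45); (7, CR, NULL); (7, TH, NULL); (NULL, CR, NULL)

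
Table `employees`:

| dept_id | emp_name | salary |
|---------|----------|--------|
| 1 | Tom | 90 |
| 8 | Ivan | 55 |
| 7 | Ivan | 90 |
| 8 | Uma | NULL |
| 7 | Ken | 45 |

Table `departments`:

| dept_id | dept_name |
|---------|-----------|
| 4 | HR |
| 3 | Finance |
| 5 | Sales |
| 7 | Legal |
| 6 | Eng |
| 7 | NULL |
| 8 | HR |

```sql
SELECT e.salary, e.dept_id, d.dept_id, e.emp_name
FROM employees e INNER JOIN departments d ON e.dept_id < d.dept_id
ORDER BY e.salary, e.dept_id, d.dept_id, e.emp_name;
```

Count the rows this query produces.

INNER JOIN keeps only pairs where the ON condition holds.
Matching on e.dept_id < d.dept_id.
- e row (dept_id=1): matches 7 d row(s) → 7 output row(s).
- e row (dept_id=8): no match → dropped.
- e row (dept_id=7): matches 1 d row(s) → 1 output row(s).
- e row (dept_id=8): no match → dropped.
- e row (dept_id=7): matches 1 d row(s) → 1 output row(s).
Total: 9 rows.

9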